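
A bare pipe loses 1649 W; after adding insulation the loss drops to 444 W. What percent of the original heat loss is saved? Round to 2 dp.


Savings = ((1649-444)/1649)*100 = 73.07 %

73.07 %


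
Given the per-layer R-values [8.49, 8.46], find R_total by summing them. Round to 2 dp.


R_total = 8.49 + 8.46 = 16.95

16.95


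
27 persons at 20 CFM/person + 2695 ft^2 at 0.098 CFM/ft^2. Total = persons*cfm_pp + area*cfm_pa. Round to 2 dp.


Total = 27*20 + 2695*0.098 = 804.11 CFM

804.11 CFM


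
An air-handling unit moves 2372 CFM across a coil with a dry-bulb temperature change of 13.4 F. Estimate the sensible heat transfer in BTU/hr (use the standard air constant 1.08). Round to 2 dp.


Q = 1.08 * 2372 * 13.4 = 34327.58 BTU/hr

34327.58 BTU/hr


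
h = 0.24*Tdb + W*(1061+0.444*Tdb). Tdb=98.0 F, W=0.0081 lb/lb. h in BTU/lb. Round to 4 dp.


h = 0.24*98.0 + 0.0081*(1061+0.444*98.0) = 32.4665 BTU/lb

32.4665 BTU/lb


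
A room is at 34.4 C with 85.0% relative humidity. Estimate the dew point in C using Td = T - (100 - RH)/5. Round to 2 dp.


Td = 34.4 - (100-85.0)/5 = 31.40 C

31.40 C


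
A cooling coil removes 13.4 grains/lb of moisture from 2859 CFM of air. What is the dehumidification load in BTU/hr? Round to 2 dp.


Q = 0.68 * 2859 * 13.4 = 26051.21 BTU/hr

26051.21 BTU/hr


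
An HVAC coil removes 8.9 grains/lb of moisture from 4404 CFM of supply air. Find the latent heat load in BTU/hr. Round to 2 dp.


Q = 0.68 * 4404 * 8.9 = 26653.01 BTU/hr

26653.01 BTU/hr


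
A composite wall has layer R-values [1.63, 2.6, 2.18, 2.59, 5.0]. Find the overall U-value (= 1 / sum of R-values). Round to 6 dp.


R_total = 1.63 + 2.6 + 2.18 + 2.59 + 5.0 = 14.00
U = 1/14.00 = 0.071429

0.071429


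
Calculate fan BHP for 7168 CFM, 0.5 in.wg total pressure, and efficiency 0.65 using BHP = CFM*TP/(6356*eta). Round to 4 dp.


BHP = 7168 * 0.5 / (6356 * 0.65) = 0.8675 hp

0.8675 hp


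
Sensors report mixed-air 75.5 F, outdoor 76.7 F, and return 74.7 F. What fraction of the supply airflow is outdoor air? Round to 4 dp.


frac = (75.5 - 74.7) / (76.7 - 74.7) = 0.4000

0.4000


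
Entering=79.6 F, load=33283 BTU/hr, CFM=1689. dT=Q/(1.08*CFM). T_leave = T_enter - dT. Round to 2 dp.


dT = 33283/(1.08*1689) = 18.2461
T_leave = 79.6 - 18.2461 = 61.35 F

61.35 F


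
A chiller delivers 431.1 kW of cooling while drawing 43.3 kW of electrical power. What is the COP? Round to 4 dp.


COP = 431.1 / 43.3 = 9.9561

9.9561


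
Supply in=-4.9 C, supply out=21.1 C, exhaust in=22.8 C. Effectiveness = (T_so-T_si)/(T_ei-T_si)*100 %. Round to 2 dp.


eff = (21.1-(-4.9))/(22.8-(-4.9))*100 = 93.86 %

93.86 %


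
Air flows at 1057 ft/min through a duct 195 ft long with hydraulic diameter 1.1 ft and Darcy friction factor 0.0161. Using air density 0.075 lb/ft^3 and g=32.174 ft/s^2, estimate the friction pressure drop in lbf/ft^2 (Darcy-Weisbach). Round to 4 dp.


v_fps = 1057/60 = 17.6167 ft/s
dp = 0.0161*(195/1.1)*0.075*17.6167^2/(2*32.174) = 1.0324 lbf/ft^2

1.0324 lbf/ft^2


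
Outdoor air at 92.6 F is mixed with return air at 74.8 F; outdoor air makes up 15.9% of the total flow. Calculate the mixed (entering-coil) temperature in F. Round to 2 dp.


T_mix = 74.8 + (15.9/100)*(92.6-74.8) = 77.63 F

77.63 F


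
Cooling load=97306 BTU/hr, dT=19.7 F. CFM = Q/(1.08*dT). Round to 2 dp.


CFM = 97306 / (1.08 * 19.7) = 4573.51

4573.51 CFM


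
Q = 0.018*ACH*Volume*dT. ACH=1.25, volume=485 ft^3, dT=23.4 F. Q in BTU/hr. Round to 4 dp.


Q = 0.018 * 1.25 * 485 * 23.4 = 255.3525 BTU/hr

255.3525 BTU/hr


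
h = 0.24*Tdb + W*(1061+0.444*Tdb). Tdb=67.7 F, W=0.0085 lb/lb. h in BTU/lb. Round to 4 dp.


h = 0.24*67.7 + 0.0085*(1061+0.444*67.7) = 25.5220 BTU/lb

25.5220 BTU/lb


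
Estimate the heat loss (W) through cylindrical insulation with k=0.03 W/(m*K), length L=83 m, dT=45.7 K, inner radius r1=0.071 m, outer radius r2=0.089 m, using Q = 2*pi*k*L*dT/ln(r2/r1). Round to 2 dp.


Q = 2*pi*0.03*83*45.7/ln(0.089/0.071) = 3164.25 W

3164.25 W


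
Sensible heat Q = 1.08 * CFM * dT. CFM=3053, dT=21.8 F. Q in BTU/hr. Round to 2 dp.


Q = 1.08 * 3053 * 21.8 = 71879.83 BTU/hr

71879.83 BTU/hr


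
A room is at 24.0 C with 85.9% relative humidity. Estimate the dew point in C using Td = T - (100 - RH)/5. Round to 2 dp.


Td = 24.0 - (100-85.9)/5 = 21.18 C

21.18 C


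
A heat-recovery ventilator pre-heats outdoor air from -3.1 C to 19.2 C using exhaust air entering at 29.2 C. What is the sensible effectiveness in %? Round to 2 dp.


eff = (19.2-(-3.1))/(29.2-(-3.1))*100 = 69.04 %

69.04 %


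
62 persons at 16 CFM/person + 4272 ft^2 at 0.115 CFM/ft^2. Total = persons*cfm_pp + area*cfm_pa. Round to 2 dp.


Total = 62*16 + 4272*0.115 = 1483.28 CFM

1483.28 CFM


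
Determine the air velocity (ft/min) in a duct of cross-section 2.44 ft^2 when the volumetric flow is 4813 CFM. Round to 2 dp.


V = 4813 / 2.44 = 1972.54 ft/min

1972.54 ft/min


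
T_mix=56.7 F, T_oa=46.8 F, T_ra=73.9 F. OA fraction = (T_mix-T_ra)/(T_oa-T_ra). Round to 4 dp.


frac = (56.7 - 73.9) / (46.8 - 73.9) = 0.6347

0.6347


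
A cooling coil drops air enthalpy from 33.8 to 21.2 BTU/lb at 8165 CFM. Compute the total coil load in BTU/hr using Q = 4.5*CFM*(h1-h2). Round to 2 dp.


Q = 4.5 * 8165 * (33.8 - 21.2) = 462955.50 BTU/hr

462955.50 BTU/hr


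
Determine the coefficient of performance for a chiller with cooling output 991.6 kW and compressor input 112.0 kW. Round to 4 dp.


COP = 991.6 / 112.0 = 8.8536

8.8536


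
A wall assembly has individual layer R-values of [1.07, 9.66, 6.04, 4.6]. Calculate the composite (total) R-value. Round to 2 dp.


R_total = 1.07 + 9.66 + 6.04 + 4.6 = 21.37

21.37


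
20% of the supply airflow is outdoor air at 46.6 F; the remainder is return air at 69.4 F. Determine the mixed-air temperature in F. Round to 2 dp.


T_mix = 0.2*46.6 + 0.8*69.4 = 64.84 F

64.84 F


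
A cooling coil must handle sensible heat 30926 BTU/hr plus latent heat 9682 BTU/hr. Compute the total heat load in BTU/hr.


Qt = 30926 + 9682 = 40608 BTU/hr

40608 BTU/hr


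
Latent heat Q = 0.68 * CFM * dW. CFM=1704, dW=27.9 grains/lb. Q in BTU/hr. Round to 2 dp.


Q = 0.68 * 1704 * 27.9 = 32328.29 BTU/hr

32328.29 BTU/hr


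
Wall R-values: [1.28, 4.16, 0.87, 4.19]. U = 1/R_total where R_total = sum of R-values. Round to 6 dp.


R_total = 1.28 + 4.16 + 0.87 + 4.19 = 10.50
U = 1/10.50 = 0.095238

0.095238


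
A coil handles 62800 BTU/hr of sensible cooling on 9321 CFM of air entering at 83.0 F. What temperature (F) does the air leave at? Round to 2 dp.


dT = 62800/(1.08*9321) = 6.2384
T_leave = 83.0 - 6.2384 = 76.76 F

76.76 F


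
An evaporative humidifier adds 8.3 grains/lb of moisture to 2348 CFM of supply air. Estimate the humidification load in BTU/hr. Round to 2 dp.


Q = 0.68 * 2348 * 8.3 = 13252.11 BTU/hr

13252.11 BTU/hr


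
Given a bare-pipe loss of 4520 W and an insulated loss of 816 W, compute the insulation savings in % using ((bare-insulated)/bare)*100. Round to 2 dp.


Savings = ((4520-816)/4520)*100 = 81.95 %

81.95 %


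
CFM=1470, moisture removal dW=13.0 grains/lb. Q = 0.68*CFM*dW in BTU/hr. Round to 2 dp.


Q = 0.68 * 1470 * 13.0 = 12994.80 BTU/hr

12994.80 BTU/hr


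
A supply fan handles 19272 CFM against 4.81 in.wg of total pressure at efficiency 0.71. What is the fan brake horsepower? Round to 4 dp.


BHP = 19272 * 4.81 / (6356 * 0.71) = 20.5414 hp

20.5414 hp


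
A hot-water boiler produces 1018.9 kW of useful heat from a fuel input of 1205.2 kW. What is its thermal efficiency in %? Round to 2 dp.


eta = (1018.9/1205.2)*100 = 84.54 %

84.54 %


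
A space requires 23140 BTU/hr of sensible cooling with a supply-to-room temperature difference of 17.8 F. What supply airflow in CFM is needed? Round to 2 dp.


CFM = 23140 / (1.08 * 17.8) = 1203.70

1203.70 CFM


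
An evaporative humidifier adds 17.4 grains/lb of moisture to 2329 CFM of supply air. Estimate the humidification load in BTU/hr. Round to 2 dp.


Q = 0.68 * 2329 * 17.4 = 27556.73 BTU/hr

27556.73 BTU/hr


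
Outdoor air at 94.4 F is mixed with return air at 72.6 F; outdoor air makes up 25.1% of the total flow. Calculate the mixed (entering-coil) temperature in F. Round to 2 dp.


T_mix = 72.6 + (25.1/100)*(94.4-72.6) = 78.07 F

78.07 F


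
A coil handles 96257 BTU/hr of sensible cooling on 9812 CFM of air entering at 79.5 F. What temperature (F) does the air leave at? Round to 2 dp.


dT = 96257/(1.08*9812) = 9.0835
T_leave = 79.5 - 9.0835 = 70.42 F

70.42 F


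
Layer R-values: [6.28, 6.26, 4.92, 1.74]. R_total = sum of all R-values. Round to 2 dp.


R_total = 6.28 + 6.26 + 4.92 + 1.74 = 19.20

19.20


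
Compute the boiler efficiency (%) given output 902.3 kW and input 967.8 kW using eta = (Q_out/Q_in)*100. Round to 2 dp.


eta = (902.3/967.8)*100 = 93.23 %

93.23 %


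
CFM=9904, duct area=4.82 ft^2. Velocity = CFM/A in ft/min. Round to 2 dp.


V = 9904 / 4.82 = 2054.77 ft/min

2054.77 ft/min


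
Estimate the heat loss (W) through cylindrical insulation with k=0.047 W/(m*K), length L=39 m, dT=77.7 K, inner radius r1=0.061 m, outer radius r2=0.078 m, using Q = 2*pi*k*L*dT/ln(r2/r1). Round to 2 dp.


Q = 2*pi*0.047*39*77.7/ln(0.078/0.061) = 3640.15 W

3640.15 W


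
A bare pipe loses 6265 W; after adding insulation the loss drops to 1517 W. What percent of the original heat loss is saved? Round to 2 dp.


Savings = ((6265-1517)/6265)*100 = 75.79 %

75.79 %


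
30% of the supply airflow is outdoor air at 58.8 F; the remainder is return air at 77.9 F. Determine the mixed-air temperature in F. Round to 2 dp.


T_mix = 0.3*58.8 + 0.7*77.9 = 72.17 F

72.17 F


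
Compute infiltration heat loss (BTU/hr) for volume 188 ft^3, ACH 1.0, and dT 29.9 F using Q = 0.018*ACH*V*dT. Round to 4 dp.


Q = 0.018 * 1.0 * 188 * 29.9 = 101.1816 BTU/hr

101.1816 BTU/hr


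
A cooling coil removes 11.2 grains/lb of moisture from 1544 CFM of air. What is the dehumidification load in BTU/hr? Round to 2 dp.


Q = 0.68 * 1544 * 11.2 = 11759.10 BTU/hr

11759.10 BTU/hr


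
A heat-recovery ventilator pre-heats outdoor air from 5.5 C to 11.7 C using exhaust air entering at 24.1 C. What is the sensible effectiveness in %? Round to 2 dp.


eff = (11.7-5.5)/(24.1-5.5)*100 = 33.33 %

33.33 %


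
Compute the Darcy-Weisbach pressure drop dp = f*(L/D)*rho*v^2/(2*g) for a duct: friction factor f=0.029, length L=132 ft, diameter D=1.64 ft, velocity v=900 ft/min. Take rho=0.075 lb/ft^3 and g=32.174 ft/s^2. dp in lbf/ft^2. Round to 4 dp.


v_fps = 900/60 = 15.0 ft/s
dp = 0.029*(132/1.64)*0.075*15.0^2/(2*32.174) = 0.6121 lbf/ft^2

0.6121 lbf/ft^2


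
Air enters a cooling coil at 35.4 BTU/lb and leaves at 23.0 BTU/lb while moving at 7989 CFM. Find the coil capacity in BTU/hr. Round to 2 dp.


Q = 4.5 * 7989 * (35.4 - 23.0) = 445786.20 BTU/hr

445786.20 BTU/hr


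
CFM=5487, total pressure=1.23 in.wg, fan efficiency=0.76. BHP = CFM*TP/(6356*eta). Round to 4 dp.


BHP = 5487 * 1.23 / (6356 * 0.76) = 1.3971 hp

1.3971 hp


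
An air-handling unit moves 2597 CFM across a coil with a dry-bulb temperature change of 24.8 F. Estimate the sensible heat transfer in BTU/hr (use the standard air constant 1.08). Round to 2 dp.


Q = 1.08 * 2597 * 24.8 = 69558.05 BTU/hr

69558.05 BTU/hr


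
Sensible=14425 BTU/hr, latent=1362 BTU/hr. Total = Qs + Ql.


Qt = 14425 + 1362 = 15787 BTU/hr

15787 BTU/hr


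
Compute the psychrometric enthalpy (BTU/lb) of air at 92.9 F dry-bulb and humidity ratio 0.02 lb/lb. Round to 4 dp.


h = 0.24*92.9 + 0.02*(1061+0.444*92.9) = 44.3410 BTU/lb

44.3410 BTU/lb


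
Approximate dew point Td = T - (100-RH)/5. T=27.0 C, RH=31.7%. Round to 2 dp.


Td = 27.0 - (100-31.7)/5 = 13.34 C

13.34 C


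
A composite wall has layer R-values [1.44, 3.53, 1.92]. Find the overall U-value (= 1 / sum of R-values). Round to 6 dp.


R_total = 1.44 + 3.53 + 1.92 = 6.89
U = 1/6.89 = 0.145138

0.145138


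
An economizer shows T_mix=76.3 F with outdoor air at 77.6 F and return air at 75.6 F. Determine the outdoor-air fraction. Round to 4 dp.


frac = (76.3 - 75.6) / (77.6 - 75.6) = 0.3500

0.3500


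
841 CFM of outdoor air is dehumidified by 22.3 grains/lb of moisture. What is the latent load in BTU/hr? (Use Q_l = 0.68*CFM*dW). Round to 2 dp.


Q = 0.68 * 841 * 22.3 = 12752.92 BTU/hr

12752.92 BTU/hr


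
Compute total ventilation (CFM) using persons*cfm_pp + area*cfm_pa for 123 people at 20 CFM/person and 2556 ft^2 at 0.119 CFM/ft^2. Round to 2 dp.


Total = 123*20 + 2556*0.119 = 2764.16 CFM

2764.16 CFM


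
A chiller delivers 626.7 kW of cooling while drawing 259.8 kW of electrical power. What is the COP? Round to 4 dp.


COP = 626.7 / 259.8 = 2.4122

2.4122


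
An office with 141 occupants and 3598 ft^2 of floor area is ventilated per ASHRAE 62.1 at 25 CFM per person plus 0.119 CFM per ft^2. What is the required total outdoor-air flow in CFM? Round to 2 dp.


Total = 141*25 + 3598*0.119 = 3953.16 CFM

3953.16 CFM


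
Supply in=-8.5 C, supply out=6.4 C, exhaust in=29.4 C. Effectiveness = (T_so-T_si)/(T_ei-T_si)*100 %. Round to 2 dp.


eff = (6.4-(-8.5))/(29.4-(-8.5))*100 = 39.31 %

39.31 %


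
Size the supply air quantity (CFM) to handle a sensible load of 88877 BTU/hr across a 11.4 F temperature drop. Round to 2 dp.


CFM = 88877 / (1.08 * 11.4) = 7218.73

7218.73 CFM


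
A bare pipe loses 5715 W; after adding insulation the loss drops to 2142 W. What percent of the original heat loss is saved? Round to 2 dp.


Savings = ((5715-2142)/5715)*100 = 62.52 %

62.52 %


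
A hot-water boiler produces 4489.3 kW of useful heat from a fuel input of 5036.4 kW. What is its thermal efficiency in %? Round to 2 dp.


eta = (4489.3/5036.4)*100 = 89.14 %

89.14 %


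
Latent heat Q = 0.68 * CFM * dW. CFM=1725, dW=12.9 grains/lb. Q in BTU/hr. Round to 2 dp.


Q = 0.68 * 1725 * 12.9 = 15131.70 BTU/hr

15131.70 BTU/hr


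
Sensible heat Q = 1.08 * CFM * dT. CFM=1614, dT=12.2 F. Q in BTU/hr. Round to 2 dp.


Q = 1.08 * 1614 * 12.2 = 21266.06 BTU/hr

21266.06 BTU/hr


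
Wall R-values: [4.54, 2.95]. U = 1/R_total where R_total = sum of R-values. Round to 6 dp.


R_total = 4.54 + 2.95 = 7.49
U = 1/7.49 = 0.133511

0.133511


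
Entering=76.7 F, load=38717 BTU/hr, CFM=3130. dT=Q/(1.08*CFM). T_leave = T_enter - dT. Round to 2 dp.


dT = 38717/(1.08*3130) = 11.4534
T_leave = 76.7 - 11.4534 = 65.25 F

65.25 F


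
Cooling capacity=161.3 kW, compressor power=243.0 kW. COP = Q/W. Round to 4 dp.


COP = 161.3 / 243.0 = 0.6638

0.6638


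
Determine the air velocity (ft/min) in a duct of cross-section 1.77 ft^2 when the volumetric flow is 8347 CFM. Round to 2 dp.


V = 8347 / 1.77 = 4715.82 ft/min

4715.82 ft/min


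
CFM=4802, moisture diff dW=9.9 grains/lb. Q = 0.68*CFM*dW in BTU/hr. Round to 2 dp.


Q = 0.68 * 4802 * 9.9 = 32327.06 BTU/hr

32327.06 BTU/hr


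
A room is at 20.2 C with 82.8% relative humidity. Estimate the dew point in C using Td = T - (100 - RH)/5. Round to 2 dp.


Td = 20.2 - (100-82.8)/5 = 16.76 C

16.76 C


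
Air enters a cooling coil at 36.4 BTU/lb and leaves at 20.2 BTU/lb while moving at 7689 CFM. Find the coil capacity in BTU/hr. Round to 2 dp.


Q = 4.5 * 7689 * (36.4 - 20.2) = 560528.10 BTU/hr

560528.10 BTU/hr


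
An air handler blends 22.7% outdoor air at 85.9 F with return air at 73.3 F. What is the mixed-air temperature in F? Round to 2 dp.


T_mix = 73.3 + (22.7/100)*(85.9-73.3) = 76.16 F

76.16 F


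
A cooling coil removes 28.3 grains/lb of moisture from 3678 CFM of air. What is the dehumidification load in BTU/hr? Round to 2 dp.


Q = 0.68 * 3678 * 28.3 = 70779.43 BTU/hr

70779.43 BTU/hr


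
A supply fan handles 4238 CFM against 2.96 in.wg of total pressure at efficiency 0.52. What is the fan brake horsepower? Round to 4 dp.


BHP = 4238 * 2.96 / (6356 * 0.52) = 3.7955 hp

3.7955 hp


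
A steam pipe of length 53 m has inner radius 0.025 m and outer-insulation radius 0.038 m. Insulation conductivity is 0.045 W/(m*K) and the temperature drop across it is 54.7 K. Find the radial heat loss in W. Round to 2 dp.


Q = 2*pi*0.045*53*54.7/ln(0.038/0.025) = 1957.68 W

1957.68 W


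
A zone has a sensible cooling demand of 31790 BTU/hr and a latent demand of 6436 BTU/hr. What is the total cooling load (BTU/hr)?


Qt = 31790 + 6436 = 38226 BTU/hr

38226 BTU/hr


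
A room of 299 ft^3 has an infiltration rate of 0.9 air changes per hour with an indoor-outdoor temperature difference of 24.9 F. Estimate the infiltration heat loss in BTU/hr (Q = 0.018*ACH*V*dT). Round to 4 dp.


Q = 0.018 * 0.9 * 299 * 24.9 = 120.6106 BTU/hr

120.6106 BTU/hr


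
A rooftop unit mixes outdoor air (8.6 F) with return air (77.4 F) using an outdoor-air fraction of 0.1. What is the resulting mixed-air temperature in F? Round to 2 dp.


T_mix = 0.1*8.6 + 0.9*77.4 = 70.52 F

70.52 F


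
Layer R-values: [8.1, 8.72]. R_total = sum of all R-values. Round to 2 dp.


R_total = 8.1 + 8.72 = 16.82

16.82


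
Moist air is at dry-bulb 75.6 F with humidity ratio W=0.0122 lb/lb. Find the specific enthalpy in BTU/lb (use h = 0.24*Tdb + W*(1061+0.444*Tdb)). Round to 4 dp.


h = 0.24*75.6 + 0.0122*(1061+0.444*75.6) = 31.4977 BTU/lb

31.4977 BTU/lb


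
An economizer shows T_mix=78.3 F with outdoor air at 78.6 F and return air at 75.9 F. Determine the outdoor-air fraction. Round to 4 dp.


frac = (78.3 - 75.9) / (78.6 - 75.9) = 0.8889

0.8889


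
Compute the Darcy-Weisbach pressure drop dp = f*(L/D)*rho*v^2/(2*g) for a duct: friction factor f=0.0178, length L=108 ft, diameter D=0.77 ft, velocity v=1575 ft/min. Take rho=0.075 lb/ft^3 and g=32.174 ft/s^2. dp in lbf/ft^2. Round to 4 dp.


v_fps = 1575/60 = 26.25 ft/s
dp = 0.0178*(108/0.77)*0.075*26.25^2/(2*32.174) = 2.0051 lbf/ft^2

2.0051 lbf/ft^2


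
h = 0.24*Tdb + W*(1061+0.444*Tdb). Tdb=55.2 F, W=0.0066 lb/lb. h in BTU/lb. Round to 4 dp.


h = 0.24*55.2 + 0.0066*(1061+0.444*55.2) = 20.4124 BTU/lb

20.4124 BTU/lb


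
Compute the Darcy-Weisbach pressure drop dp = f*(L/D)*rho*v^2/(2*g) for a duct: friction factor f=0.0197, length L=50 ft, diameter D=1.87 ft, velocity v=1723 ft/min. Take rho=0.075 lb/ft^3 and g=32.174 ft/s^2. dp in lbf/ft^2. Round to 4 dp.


v_fps = 1723/60 = 28.7167 ft/s
dp = 0.0197*(50/1.87)*0.075*28.7167^2/(2*32.174) = 0.5063 lbf/ft^2

0.5063 lbf/ft^2


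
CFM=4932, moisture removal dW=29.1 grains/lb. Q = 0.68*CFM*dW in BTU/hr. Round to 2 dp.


Q = 0.68 * 4932 * 29.1 = 97594.42 BTU/hr

97594.42 BTU/hr


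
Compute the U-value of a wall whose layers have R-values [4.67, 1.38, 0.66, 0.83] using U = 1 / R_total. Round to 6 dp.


R_total = 4.67 + 1.38 + 0.66 + 0.83 = 7.54
U = 1/7.54 = 0.132626

0.132626


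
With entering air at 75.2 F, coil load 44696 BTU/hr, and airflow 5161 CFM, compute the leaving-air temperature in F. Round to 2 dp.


dT = 44696/(1.08*5161) = 8.0188
T_leave = 75.2 - 8.0188 = 67.18 F

67.18 F


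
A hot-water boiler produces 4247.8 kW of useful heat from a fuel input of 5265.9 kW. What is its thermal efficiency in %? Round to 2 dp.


eta = (4247.8/5265.9)*100 = 80.67 %

80.67 %


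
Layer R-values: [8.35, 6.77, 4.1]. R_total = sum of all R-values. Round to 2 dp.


R_total = 8.35 + 6.77 + 4.1 = 19.22

19.22


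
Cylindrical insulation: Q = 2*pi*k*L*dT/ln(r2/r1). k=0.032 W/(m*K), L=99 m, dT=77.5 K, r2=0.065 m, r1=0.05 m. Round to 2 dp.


Q = 2*pi*0.032*99*77.5/ln(0.065/0.05) = 5879.79 W

5879.79 W


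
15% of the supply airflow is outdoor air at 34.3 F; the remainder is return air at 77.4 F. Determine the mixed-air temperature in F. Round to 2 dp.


T_mix = 0.15*34.3 + 0.85*77.4 = 70.94 F

70.94 F


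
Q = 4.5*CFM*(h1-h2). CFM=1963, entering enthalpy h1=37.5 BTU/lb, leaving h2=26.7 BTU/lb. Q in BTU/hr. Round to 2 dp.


Q = 4.5 * 1963 * (37.5 - 26.7) = 95401.80 BTU/hr

95401.80 BTU/hr


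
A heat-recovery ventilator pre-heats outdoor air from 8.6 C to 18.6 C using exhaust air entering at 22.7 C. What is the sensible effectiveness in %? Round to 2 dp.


eff = (18.6-8.6)/(22.7-8.6)*100 = 70.92 %

70.92 %


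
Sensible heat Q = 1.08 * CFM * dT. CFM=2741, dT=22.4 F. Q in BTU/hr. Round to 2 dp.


Q = 1.08 * 2741 * 22.4 = 66310.27 BTU/hr

66310.27 BTU/hr


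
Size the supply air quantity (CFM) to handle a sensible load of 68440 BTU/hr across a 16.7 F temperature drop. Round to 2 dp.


CFM = 68440 / (1.08 * 16.7) = 3794.63

3794.63 CFM


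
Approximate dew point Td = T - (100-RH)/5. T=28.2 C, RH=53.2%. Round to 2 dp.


Td = 28.2 - (100-53.2)/5 = 18.84 C

18.84 C


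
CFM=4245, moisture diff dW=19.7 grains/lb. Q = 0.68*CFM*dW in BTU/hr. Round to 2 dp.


Q = 0.68 * 4245 * 19.7 = 56866.02 BTU/hr

56866.02 BTU/hr


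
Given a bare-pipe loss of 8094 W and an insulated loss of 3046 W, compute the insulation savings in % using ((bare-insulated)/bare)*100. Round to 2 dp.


Savings = ((8094-3046)/8094)*100 = 62.37 %

62.37 %


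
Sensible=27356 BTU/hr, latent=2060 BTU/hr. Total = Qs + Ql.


Qt = 27356 + 2060 = 29416 BTU/hr

29416 BTU/hr


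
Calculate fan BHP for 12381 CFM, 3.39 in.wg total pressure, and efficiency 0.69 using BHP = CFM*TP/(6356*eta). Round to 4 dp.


BHP = 12381 * 3.39 / (6356 * 0.69) = 9.5702 hp

9.5702 hp


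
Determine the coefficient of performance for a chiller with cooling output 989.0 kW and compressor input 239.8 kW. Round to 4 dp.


COP = 989.0 / 239.8 = 4.1243

4.1243


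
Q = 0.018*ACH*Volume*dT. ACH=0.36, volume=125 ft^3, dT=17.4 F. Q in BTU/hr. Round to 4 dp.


Q = 0.018 * 0.36 * 125 * 17.4 = 14.0940 BTU/hr

14.0940 BTU/hr


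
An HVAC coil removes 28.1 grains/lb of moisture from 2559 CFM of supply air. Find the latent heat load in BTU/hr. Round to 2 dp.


Q = 0.68 * 2559 * 28.1 = 48897.37 BTU/hr

48897.37 BTU/hr


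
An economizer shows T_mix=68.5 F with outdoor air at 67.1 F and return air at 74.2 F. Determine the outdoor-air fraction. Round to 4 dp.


frac = (68.5 - 74.2) / (67.1 - 74.2) = 0.8028

0.8028


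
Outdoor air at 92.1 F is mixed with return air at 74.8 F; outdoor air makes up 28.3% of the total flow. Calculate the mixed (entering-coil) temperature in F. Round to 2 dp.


T_mix = 74.8 + (28.3/100)*(92.1-74.8) = 79.70 F

79.70 F


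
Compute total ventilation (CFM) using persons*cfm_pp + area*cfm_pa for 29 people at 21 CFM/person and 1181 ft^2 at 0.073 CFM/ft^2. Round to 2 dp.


Total = 29*21 + 1181*0.073 = 695.21 CFM

695.21 CFM


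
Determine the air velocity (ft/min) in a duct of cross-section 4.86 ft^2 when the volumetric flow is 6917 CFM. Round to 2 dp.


V = 6917 / 4.86 = 1423.25 ft/min

1423.25 ft/min


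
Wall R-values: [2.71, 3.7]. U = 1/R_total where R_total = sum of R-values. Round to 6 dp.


R_total = 2.71 + 3.7 = 6.41
U = 1/6.41 = 0.156006

0.156006


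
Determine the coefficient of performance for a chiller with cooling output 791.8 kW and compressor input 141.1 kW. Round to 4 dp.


COP = 791.8 / 141.1 = 5.6116

5.6116


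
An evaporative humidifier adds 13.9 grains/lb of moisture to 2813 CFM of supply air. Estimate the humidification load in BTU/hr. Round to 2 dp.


Q = 0.68 * 2813 * 13.9 = 26588.48 BTU/hr

26588.48 BTU/hr


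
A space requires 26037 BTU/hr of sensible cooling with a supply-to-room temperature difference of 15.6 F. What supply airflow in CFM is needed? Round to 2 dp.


CFM = 26037 / (1.08 * 15.6) = 1545.41

1545.41 CFM


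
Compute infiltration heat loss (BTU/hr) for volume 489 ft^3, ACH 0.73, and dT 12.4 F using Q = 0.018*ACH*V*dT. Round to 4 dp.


Q = 0.018 * 0.73 * 489 * 12.4 = 79.6757 BTU/hr

79.6757 BTU/hr


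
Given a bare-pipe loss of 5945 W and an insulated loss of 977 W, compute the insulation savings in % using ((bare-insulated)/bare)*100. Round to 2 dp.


Savings = ((5945-977)/5945)*100 = 83.57 %

83.57 %


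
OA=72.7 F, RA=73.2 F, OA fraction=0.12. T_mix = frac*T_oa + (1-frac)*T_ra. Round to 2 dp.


T_mix = 0.12*72.7 + 0.88*73.2 = 73.14 F

73.14 F


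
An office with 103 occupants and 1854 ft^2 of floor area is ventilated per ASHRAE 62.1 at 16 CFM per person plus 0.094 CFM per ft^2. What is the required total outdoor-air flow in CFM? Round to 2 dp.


Total = 103*16 + 1854*0.094 = 1822.28 CFM

1822.28 CFM


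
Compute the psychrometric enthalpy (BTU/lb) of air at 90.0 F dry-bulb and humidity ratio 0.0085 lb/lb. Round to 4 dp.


h = 0.24*90.0 + 0.0085*(1061+0.444*90.0) = 30.9582 BTU/lb

30.9582 BTU/lb


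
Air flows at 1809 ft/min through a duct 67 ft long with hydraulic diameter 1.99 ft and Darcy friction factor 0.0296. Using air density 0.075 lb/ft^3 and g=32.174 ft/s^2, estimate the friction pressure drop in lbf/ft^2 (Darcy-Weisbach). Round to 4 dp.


v_fps = 1809/60 = 30.15 ft/s
dp = 0.0296*(67/1.99)*0.075*30.15^2/(2*32.174) = 1.0559 lbf/ft^2

1.0559 lbf/ft^2


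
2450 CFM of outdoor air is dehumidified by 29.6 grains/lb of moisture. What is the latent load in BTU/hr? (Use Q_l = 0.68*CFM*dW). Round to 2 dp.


Q = 0.68 * 2450 * 29.6 = 49313.60 BTU/hr

49313.60 BTU/hr


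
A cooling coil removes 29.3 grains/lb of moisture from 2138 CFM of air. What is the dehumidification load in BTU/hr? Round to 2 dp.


Q = 0.68 * 2138 * 29.3 = 42597.51 BTU/hr

42597.51 BTU/hr


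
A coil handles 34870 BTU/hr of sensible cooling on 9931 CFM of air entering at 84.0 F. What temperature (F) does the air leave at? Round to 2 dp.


dT = 34870/(1.08*9931) = 3.2511
T_leave = 84.0 - 3.2511 = 80.75 F

80.75 F


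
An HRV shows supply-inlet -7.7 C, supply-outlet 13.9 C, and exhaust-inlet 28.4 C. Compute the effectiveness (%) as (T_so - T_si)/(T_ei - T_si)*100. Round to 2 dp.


eff = (13.9-(-7.7))/(28.4-(-7.7))*100 = 59.83 %

59.83 %


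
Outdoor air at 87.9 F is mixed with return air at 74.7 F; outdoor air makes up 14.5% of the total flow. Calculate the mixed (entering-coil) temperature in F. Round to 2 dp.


T_mix = 74.7 + (14.5/100)*(87.9-74.7) = 76.61 F

76.61 F


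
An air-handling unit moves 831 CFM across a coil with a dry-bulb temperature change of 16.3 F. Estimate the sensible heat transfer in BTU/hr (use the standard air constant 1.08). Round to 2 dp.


Q = 1.08 * 831 * 16.3 = 14628.92 BTU/hr

14628.92 BTU/hr


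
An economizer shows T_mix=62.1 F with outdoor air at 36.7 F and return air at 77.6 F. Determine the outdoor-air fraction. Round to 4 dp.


frac = (62.1 - 77.6) / (36.7 - 77.6) = 0.3790

0.3790


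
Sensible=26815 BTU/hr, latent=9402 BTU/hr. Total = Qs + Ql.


Qt = 26815 + 9402 = 36217 BTU/hr

36217 BTU/hr


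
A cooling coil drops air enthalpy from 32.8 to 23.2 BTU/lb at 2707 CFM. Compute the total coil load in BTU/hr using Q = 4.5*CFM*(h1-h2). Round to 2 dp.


Q = 4.5 * 2707 * (32.8 - 23.2) = 116942.40 BTU/hr

116942.40 BTU/hr


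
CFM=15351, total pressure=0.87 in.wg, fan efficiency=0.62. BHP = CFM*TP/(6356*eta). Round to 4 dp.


BHP = 15351 * 0.87 / (6356 * 0.62) = 3.3891 hp

3.3891 hp


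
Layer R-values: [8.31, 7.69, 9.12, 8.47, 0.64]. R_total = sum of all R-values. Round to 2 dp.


R_total = 8.31 + 7.69 + 9.12 + 8.47 + 0.64 = 34.23

34.23


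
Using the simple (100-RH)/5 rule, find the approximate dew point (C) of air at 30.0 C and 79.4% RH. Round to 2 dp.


Td = 30.0 - (100-79.4)/5 = 25.88 C

25.88 C


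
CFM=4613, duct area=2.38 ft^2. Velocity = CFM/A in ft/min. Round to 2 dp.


V = 4613 / 2.38 = 1938.24 ft/min

1938.24 ft/min


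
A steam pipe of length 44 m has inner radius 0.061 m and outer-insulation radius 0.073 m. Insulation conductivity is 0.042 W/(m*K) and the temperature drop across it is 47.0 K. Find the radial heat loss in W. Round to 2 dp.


Q = 2*pi*0.042*44*47.0/ln(0.073/0.061) = 3038.84 W

3038.84 W


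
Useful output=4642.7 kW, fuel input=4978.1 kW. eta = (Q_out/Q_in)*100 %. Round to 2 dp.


eta = (4642.7/4978.1)*100 = 93.26 %

93.26 %


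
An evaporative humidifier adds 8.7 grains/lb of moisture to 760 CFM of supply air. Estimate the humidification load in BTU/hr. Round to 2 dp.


Q = 0.68 * 760 * 8.7 = 4496.16 BTU/hr

4496.16 BTU/hr


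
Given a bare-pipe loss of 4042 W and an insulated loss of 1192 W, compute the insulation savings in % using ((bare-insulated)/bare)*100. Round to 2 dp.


Savings = ((4042-1192)/4042)*100 = 70.51 %

70.51 %


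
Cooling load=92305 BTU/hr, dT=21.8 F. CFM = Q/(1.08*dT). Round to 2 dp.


CFM = 92305 / (1.08 * 21.8) = 3920.53

3920.53 CFM


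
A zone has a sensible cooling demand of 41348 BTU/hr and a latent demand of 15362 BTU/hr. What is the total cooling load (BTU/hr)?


Qt = 41348 + 15362 = 56710 BTU/hr

56710 BTU/hr


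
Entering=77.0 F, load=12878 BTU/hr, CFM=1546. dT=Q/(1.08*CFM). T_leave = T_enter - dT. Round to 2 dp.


dT = 12878/(1.08*1546) = 7.7129
T_leave = 77.0 - 7.7129 = 69.29 F

69.29 F


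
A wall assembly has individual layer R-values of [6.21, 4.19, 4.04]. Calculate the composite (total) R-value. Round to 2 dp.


R_total = 6.21 + 4.19 + 4.04 = 14.44

14.44


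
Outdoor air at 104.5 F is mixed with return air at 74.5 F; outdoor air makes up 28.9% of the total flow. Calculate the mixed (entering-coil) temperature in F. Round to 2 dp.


T_mix = 74.5 + (28.9/100)*(104.5-74.5) = 83.17 F

83.17 F


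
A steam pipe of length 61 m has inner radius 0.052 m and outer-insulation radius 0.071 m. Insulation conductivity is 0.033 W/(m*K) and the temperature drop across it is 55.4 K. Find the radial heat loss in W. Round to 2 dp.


Q = 2*pi*0.033*61*55.4/ln(0.071/0.052) = 2249.91 W

2249.91 W


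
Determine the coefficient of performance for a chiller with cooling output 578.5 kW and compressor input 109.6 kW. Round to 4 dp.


COP = 578.5 / 109.6 = 5.2783

5.2783


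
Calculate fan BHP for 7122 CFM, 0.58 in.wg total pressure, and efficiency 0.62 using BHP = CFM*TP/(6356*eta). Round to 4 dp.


BHP = 7122 * 0.58 / (6356 * 0.62) = 1.0482 hp

1.0482 hp


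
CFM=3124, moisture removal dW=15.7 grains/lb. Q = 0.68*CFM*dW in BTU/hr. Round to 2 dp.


Q = 0.68 * 3124 * 15.7 = 33351.82 BTU/hr

33351.82 BTU/hr


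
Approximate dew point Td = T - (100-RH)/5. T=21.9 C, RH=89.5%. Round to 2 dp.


Td = 21.9 - (100-89.5)/5 = 19.80 C

19.80 C


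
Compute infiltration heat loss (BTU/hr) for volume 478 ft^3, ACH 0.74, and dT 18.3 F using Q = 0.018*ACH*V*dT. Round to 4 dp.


Q = 0.018 * 0.74 * 478 * 18.3 = 116.5154 BTU/hr

116.5154 BTU/hr


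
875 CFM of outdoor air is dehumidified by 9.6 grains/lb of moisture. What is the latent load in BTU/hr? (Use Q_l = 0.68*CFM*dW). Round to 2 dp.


Q = 0.68 * 875 * 9.6 = 5712.00 BTU/hr

5712.00 BTU/hr


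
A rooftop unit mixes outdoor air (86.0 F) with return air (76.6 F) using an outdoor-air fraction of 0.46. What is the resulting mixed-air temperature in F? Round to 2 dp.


T_mix = 0.46*86.0 + 0.54*76.6 = 80.92 F

80.92 F


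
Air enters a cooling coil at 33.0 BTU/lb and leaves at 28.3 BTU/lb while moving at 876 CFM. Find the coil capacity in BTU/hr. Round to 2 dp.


Q = 4.5 * 876 * (33.0 - 28.3) = 18527.40 BTU/hr

18527.40 BTU/hr


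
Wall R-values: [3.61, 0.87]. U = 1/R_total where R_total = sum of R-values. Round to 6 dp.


R_total = 3.61 + 0.87 = 4.48
U = 1/4.48 = 0.223214

0.223214


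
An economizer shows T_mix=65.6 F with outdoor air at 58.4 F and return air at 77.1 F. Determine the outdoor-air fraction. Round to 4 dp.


frac = (65.6 - 77.1) / (58.4 - 77.1) = 0.6150

0.6150


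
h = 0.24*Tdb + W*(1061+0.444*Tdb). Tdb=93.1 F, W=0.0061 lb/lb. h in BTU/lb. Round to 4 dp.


h = 0.24*93.1 + 0.0061*(1061+0.444*93.1) = 29.0683 BTU/lb

29.0683 BTU/lb


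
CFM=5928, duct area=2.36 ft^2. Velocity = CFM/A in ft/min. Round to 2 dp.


V = 5928 / 2.36 = 2511.86 ft/min

2511.86 ft/min


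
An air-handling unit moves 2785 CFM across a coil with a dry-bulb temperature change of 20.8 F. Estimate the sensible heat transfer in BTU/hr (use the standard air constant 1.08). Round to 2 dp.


Q = 1.08 * 2785 * 20.8 = 62562.24 BTU/hr

62562.24 BTU/hr


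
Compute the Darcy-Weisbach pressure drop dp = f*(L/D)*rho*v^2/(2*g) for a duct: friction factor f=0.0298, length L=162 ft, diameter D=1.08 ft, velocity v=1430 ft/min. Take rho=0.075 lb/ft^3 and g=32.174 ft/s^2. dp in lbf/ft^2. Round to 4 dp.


v_fps = 1430/60 = 23.8333 ft/s
dp = 0.0298*(162/1.08)*0.075*23.8333^2/(2*32.174) = 2.9594 lbf/ft^2

2.9594 lbf/ft^2


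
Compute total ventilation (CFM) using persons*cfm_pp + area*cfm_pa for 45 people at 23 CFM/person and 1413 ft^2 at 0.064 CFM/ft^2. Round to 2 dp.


Total = 45*23 + 1413*0.064 = 1125.43 CFM

1125.43 CFM


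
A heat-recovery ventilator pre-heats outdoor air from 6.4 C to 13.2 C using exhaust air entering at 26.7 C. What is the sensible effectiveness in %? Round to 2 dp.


eff = (13.2-6.4)/(26.7-6.4)*100 = 33.50 %

33.50 %


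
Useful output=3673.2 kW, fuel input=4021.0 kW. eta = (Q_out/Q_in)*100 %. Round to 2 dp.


eta = (3673.2/4021.0)*100 = 91.35 %

91.35 %


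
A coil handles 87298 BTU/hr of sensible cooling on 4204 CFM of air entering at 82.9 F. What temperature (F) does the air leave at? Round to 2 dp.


dT = 87298/(1.08*4204) = 19.2273
T_leave = 82.9 - 19.2273 = 63.67 F

63.67 F


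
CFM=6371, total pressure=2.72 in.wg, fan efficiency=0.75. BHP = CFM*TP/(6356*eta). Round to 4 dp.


BHP = 6371 * 2.72 / (6356 * 0.75) = 3.6352 hp

3.6352 hp


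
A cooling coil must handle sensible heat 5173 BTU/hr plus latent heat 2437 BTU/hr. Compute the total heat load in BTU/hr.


Qt = 5173 + 2437 = 7610 BTU/hr

7610 BTU/hr


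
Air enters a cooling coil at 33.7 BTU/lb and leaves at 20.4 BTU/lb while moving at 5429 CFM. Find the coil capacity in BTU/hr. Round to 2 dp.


Q = 4.5 * 5429 * (33.7 - 20.4) = 324925.65 BTU/hr

324925.65 BTU/hr


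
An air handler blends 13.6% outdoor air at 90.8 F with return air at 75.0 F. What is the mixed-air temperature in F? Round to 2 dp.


T_mix = 75.0 + (13.6/100)*(90.8-75.0) = 77.15 F

77.15 F


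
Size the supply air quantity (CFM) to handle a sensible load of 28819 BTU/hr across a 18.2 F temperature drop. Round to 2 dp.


CFM = 28819 / (1.08 * 18.2) = 1466.17

1466.17 CFM


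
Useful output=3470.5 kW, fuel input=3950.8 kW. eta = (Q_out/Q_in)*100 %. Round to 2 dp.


eta = (3470.5/3950.8)*100 = 87.84 %

87.84 %


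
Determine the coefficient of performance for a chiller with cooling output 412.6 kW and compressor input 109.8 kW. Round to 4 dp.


COP = 412.6 / 109.8 = 3.7577

3.7577


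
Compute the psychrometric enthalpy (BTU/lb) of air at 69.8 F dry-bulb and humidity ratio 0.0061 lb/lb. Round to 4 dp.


h = 0.24*69.8 + 0.0061*(1061+0.444*69.8) = 23.4131 BTU/lb

23.4131 BTU/lb


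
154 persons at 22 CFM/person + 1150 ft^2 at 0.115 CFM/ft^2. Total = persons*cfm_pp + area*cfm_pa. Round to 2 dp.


Total = 154*22 + 1150*0.115 = 3520.25 CFM

3520.25 CFM


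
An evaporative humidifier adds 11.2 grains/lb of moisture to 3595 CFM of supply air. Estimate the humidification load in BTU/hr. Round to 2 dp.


Q = 0.68 * 3595 * 11.2 = 27379.52 BTU/hr

27379.52 BTU/hr


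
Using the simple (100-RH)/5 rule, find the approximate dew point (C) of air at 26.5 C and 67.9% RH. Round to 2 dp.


Td = 26.5 - (100-67.9)/5 = 20.08 C

20.08 C


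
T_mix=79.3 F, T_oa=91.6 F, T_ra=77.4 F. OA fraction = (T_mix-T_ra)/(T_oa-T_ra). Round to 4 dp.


frac = (79.3 - 77.4) / (91.6 - 77.4) = 0.1338

0.1338


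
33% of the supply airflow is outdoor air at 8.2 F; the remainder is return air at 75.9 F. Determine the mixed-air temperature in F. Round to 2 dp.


T_mix = 0.33*8.2 + 0.67*75.9 = 53.56 F

53.56 F


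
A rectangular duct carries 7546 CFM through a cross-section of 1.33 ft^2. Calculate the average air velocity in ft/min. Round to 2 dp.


V = 7546 / 1.33 = 5673.68 ft/min

5673.68 ft/min


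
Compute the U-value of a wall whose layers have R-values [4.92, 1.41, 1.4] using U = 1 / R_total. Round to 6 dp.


R_total = 4.92 + 1.41 + 1.4 = 7.73
U = 1/7.73 = 0.129366

0.129366


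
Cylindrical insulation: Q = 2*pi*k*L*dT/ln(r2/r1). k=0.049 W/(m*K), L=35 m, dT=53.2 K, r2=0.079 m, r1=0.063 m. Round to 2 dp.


Q = 2*pi*0.049*35*53.2/ln(0.079/0.063) = 2533.06 W

2533.06 W


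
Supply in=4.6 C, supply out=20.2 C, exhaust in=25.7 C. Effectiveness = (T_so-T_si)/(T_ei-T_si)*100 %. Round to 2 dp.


eff = (20.2-4.6)/(25.7-4.6)*100 = 73.93 %

73.93 %


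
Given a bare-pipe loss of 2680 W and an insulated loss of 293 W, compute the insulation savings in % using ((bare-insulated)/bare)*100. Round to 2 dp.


Savings = ((2680-293)/2680)*100 = 89.07 %

89.07 %


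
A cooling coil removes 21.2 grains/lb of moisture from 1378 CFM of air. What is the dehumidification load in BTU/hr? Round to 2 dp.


Q = 0.68 * 1378 * 21.2 = 19865.25 BTU/hr

19865.25 BTU/hr


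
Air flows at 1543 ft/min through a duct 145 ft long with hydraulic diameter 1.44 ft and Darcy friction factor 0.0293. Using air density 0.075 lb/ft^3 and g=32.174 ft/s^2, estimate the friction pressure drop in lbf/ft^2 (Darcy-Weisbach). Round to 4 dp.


v_fps = 1543/60 = 25.7167 ft/s
dp = 0.0293*(145/1.44)*0.075*25.7167^2/(2*32.174) = 2.2742 lbf/ft^2

2.2742 lbf/ft^2


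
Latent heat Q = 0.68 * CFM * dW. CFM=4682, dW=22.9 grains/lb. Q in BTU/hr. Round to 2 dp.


Q = 0.68 * 4682 * 22.9 = 72908.10 BTU/hr

72908.10 BTU/hr


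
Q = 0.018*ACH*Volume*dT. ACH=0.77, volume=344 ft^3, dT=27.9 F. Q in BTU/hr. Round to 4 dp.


Q = 0.018 * 0.77 * 344 * 27.9 = 133.0227 BTU/hr

133.0227 BTU/hr


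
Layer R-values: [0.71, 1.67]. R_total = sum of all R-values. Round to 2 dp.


R_total = 0.71 + 1.67 = 2.38

2.38


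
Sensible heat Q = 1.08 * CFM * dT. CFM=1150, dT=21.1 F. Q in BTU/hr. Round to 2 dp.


Q = 1.08 * 1150 * 21.1 = 26206.20 BTU/hr

26206.20 BTU/hr


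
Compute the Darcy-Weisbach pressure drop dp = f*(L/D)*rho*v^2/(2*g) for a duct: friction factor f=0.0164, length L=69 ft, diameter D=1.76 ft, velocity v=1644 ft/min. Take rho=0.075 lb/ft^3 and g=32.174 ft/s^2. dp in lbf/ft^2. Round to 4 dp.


v_fps = 1644/60 = 27.4 ft/s
dp = 0.0164*(69/1.76)*0.075*27.4^2/(2*32.174) = 0.5626 lbf/ft^2

0.5626 lbf/ft^2


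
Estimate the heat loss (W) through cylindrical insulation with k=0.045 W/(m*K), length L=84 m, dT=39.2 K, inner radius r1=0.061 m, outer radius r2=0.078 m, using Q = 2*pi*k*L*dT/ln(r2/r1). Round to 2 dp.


Q = 2*pi*0.045*84*39.2/ln(0.078/0.061) = 3787.16 W

3787.16 W


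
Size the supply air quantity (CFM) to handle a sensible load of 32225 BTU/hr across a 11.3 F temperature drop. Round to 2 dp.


CFM = 32225 / (1.08 * 11.3) = 2640.53

2640.53 CFM


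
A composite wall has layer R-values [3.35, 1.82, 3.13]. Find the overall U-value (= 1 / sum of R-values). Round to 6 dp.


R_total = 3.35 + 1.82 + 3.13 = 8.30
U = 1/8.30 = 0.120482

0.120482


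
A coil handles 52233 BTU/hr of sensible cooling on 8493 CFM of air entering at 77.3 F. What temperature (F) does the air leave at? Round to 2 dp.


dT = 52233/(1.08*8493) = 5.6946
T_leave = 77.3 - 5.6946 = 71.61 F

71.61 F


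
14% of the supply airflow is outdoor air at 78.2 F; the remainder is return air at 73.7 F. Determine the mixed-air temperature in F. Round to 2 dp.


T_mix = 0.14*78.2 + 0.86*73.7 = 74.33 F

74.33 F
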